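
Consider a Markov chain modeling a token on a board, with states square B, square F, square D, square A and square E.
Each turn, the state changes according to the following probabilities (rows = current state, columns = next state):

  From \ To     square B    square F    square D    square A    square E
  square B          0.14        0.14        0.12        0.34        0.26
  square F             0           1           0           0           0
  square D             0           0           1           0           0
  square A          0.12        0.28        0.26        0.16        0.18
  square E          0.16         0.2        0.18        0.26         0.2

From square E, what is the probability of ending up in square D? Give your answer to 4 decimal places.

0.4751

Let h(s) be the probability of absorption at square D starting from transient state s. Then h(square D) = 1 and h(square F) = 0. By first-step analysis:
h(square B) = 0.14·h(square B) + 0.14·0 + 0.12·1 + 0.34·h(square A) + 0.26·h(square E)
h(square A) = 0.12·h(square B) + 0.28·0 + 0.26·1 + 0.16·h(square A) + 0.18·h(square E)
h(square E) = 0.16·h(square B) + 0.2·0 + 0.18·1 + 0.26·h(square A) + 0.2·h(square E)
Solving: h(square B) = 0.4725, h(square A) = 0.4788, h(square E) = 0.4751.
Starting from square E, the probability is 0.4751.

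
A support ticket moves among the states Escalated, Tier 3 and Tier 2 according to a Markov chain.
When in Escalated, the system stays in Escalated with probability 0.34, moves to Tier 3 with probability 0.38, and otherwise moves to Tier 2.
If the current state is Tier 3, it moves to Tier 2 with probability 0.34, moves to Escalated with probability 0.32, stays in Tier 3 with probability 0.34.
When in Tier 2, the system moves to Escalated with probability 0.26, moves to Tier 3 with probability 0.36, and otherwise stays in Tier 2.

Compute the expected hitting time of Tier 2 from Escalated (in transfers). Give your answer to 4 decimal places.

3.3121

Let t(s) be the expected number of transfers to first reach Tier 2 from state s, with t(Tier 2) = 0. Conditioning on the first transfer:
t(Escalated) = 1 + 0.34·t(Escalated) + 0.38·t(Tier 3)
t(Tier 3) = 1 + 0.32·t(Escalated) + 0.34·t(Tier 3)
Solving: t(Escalated) = 3.3121, t(Tier 3) = 3.1210.
Expected transfers from Escalated to Tier 2: 3.3121.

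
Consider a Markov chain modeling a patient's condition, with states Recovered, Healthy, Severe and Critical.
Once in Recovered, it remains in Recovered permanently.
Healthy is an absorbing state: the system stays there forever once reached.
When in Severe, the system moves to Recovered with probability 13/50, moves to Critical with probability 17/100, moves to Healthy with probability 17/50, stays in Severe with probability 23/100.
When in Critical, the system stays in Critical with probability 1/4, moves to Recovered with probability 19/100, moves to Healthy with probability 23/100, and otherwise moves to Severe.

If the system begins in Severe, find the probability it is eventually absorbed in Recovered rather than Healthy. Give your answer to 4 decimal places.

Let h(s) be the probability of absorption at Recovered starting from transient state s. Then h(Recovered) = 1 and h(Healthy) = 0. By first-step analysis:
h(Severe) = 0.26·1 + 0.34·0 + 0.23·h(Severe) + 0.17·h(Critical)
h(Critical) = 0.19·1 + 0.23·0 + 0.33·h(Severe) + 0.25·h(Critical)
Solving: h(Severe) = 0.4359, h(Critical) = 0.4451.
Starting from Severe, the probability is 0.4359.

0.4359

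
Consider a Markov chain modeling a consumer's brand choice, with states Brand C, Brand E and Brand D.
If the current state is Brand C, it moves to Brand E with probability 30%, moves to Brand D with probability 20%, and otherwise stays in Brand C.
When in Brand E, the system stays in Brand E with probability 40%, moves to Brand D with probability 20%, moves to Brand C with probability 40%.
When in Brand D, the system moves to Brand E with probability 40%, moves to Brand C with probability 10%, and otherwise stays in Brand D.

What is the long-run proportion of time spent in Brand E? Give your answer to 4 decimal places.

Let the stationary distribution be π with π = πP and π_1 + π_2 + π_3 = 1.
π_1 = 0.5·π_1 + 0.4·π_2 + 0.1·π_3
π_2 = 0.3·π_1 + 0.4·π_2 + 0.4·π_3
Solving with the normalization constraint gives π = (0.3492, 0.3651, 0.2857).
So the stationary probability of Brand E is 0.3651.

0.3651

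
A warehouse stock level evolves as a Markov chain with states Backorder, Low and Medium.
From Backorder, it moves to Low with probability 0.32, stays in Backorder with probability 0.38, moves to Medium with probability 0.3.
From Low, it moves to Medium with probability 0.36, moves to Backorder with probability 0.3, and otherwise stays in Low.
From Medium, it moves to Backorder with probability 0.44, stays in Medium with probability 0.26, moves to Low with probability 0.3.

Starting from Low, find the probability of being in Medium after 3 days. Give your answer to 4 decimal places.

0.3069

Propagate the distribution vector 3 days from Low.
After 0 days: (0.0000, 1.0000, 0.0000)
After 1 day: (0.3000, 0.3400, 0.3600)
After 2 days: (0.3744, 0.3196, 0.3060)
After 3 days: (0.3728, 0.3203, 0.3069)
P(in Medium after 3 days) = 0.3069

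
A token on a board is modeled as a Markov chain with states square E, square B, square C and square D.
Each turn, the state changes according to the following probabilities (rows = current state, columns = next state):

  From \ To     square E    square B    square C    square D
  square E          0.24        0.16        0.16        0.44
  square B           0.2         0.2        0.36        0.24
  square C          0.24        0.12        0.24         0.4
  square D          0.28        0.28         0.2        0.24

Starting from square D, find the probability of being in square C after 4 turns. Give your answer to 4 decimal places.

Propagate the distribution vector 4 turns from square D.
After 0 turns: (0.0000, 0.0000, 0.0000, 1.0000)
After 1 turn: (0.2800, 0.2800, 0.2000, 0.2400)
After 2 turns: (0.2384, 0.1920, 0.2416, 0.3280)
After 3 turns: (0.2454, 0.1974, 0.2308, 0.3263)
After 4 turns: (0.2452, 0.1978, 0.2310, 0.3260)
P(in square C after 4 turns) = 0.2310

0.2310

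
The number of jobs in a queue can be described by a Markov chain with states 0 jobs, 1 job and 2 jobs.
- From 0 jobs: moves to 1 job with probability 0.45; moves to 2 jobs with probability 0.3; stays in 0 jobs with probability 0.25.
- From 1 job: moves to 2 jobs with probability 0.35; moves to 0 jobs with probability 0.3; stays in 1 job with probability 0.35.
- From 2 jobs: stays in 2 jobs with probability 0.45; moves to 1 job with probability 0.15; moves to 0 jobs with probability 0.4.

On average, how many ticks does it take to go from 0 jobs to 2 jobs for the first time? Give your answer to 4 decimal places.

3.1206

Let t(s) be the expected number of ticks to first reach 2 jobs from state s, with t(2 jobs) = 0. Conditioning on the first tick:
t(0 jobs) = 1 + 0.25·t(0 jobs) + 0.45·t(1 job)
t(1 job) = 1 + 0.3·t(0 jobs) + 0.35·t(1 job)
Solving: t(0 jobs) = 3.1206, t(1 job) = 2.9787.
Expected ticks from 0 jobs to 2 jobs: 3.1206.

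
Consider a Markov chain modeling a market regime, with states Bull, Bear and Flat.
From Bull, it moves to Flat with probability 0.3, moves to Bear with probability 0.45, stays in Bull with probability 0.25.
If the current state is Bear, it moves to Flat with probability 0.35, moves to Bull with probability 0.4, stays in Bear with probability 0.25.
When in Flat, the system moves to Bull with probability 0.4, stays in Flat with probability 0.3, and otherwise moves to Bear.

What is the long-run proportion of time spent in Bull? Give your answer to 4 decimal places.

Let the stationary distribution be π with π = πP and π_1 + π_2 + π_3 = 1.
π_1 = 0.25·π_1 + 0.4·π_2 + 0.4·π_3
π_2 = 0.45·π_1 + 0.25·π_2 + 0.3·π_3
Solving with the normalization constraint gives π = (0.3478, 0.3354, 0.3168).
So the stationary probability of Bull is 0.3478.

0.3478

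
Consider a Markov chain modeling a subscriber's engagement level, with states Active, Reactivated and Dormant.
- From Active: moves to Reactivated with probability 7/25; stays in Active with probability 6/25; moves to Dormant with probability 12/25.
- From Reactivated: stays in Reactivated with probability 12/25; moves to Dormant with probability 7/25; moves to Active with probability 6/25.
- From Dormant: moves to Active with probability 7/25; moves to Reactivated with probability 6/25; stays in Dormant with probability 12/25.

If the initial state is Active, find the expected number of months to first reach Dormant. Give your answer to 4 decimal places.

Let t(s) be the expected number of months to first reach Dormant from state s, with t(Dormant) = 0. Conditioning on the first month:
t(Active) = 1 + 0.24·t(Active) + 0.28·t(Reactivated)
t(Reactivated) = 1 + 0.24·t(Active) + 0.48·t(Reactivated)
Solving: t(Active) = 2.4390, t(Reactivated) = 3.0488.
Expected months from Active to Dormant: 2.4390.

2.4390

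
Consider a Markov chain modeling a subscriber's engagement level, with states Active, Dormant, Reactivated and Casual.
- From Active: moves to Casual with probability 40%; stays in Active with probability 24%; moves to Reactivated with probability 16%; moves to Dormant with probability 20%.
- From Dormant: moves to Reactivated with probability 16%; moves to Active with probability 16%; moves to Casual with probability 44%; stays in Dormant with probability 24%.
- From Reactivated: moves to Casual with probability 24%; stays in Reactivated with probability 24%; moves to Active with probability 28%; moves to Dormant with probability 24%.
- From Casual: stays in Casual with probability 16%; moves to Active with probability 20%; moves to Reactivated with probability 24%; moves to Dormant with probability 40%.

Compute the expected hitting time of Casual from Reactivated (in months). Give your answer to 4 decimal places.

3.0780

Let t(s) be the expected number of months to first reach Casual from state s, with t(Casual) = 0. Conditioning on the first month:
t(Active) = 1 + 0.24·t(Active) + 0.2·t(Dormant) + 0.16·t(Reactivated)
t(Dormant) = 1 + 0.16·t(Active) + 0.24·t(Dormant) + 0.16·t(Reactivated)
t(Reactivated) = 1 + 0.28·t(Active) + 0.24·t(Dormant) + 0.24·t(Reactivated)
Solving: t(Active) = 2.6261, t(Dormant) = 2.5167, t(Reactivated) = 3.0780.
Expected months from Reactivated to Casual: 3.0780.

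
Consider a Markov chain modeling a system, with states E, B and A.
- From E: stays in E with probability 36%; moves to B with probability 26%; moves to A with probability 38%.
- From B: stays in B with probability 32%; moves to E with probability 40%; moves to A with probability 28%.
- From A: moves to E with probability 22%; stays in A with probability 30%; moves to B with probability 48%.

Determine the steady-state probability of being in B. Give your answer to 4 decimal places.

0.3513

Let the stationary distribution be π with π = πP and π_1 + π_2 + π_3 = 1.
π_1 = 0.36·π_1 + 0.4·π_2 + 0.22·π_3
π_2 = 0.26·π_1 + 0.32·π_2 + 0.48·π_3
Solving with the normalization constraint gives π = (0.3293, 0.3513, 0.3193).
So the stationary probability of B is 0.3513.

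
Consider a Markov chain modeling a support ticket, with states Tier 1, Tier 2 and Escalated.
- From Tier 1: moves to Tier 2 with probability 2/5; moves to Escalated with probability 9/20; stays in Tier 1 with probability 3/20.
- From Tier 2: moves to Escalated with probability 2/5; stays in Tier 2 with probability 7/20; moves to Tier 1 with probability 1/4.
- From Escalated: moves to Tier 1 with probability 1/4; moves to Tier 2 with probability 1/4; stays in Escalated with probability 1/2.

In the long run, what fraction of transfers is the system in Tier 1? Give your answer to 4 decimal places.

Let the stationary distribution be π with π = πP and π_1 + π_2 + π_3 = 1.
π_1 = 0.15·π_1 + 0.25·π_2 + 0.25·π_3
π_2 = 0.4·π_1 + 0.35·π_2 + 0.25·π_3
Solving with the normalization constraint gives π = (0.2273, 0.3157, 0.4571).
So the stationary probability of Tier 1 is 0.2273.

0.2273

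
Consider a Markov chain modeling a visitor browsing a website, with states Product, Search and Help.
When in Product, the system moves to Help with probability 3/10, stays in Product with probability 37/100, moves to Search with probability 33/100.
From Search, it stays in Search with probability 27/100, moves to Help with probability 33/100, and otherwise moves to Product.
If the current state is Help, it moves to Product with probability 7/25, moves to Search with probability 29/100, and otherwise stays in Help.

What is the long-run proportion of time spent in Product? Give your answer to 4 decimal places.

0.3470

Let the stationary distribution be π with π = πP and π_1 + π_2 + π_3 = 1.
π_1 = 0.37·π_1 + 0.4·π_2 + 0.28·π_3
π_2 = 0.33·π_1 + 0.27·π_2 + 0.29·π_3
Solving with the normalization constraint gives π = (0.3470, 0.2979, 0.3551).
So the stationary probability of Product is 0.3470.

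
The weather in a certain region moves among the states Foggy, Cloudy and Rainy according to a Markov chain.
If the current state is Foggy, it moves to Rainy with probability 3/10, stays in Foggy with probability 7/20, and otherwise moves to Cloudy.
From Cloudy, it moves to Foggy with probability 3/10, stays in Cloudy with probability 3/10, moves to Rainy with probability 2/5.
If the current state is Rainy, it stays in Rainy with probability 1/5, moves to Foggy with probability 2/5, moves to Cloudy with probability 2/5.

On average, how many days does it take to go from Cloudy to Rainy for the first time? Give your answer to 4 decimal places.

Let t(s) be the expected number of days to first reach Rainy from state s, with t(Rainy) = 0. Conditioning on the first day:
t(Foggy) = 1 + 0.35·t(Foggy) + 0.35·t(Cloudy)
t(Cloudy) = 1 + 0.3·t(Foggy) + 0.3·t(Cloudy)
Solving: t(Foggy) = 3.0000, t(Cloudy) = 2.7143.
Expected days from Cloudy to Rainy: 2.7143.

2.7143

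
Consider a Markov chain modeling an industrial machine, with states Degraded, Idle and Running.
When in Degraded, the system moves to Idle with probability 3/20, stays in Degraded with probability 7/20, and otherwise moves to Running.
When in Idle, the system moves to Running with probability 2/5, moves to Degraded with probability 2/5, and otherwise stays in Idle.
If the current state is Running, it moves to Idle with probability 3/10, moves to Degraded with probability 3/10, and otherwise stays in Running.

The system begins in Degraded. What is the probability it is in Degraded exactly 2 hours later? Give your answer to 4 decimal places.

0.3325

Sum over the intermediate state after 1 hour:
P = P(Degraded→Degraded)·P(Degraded→Degraded) + P(Degraded→Idle)·P(Idle→Degraded) + P(Degraded→Running)·P(Running→Degraded)
  = 0.35×0.35 + 0.15×0.4 + 0.5×0.3
  = 0.1225 + 0.0600 + 0.1500 = 0.3325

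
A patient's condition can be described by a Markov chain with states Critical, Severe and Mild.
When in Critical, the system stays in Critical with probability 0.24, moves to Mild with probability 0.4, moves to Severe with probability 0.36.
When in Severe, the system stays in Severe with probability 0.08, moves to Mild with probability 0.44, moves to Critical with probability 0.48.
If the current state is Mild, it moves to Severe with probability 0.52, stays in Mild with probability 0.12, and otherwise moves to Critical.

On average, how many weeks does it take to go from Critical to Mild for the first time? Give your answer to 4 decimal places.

2.4316

Let t(s) be the expected number of weeks to first reach Mild from state s, with t(Mild) = 0. Conditioning on the first week:
t(Critical) = 1 + 0.24·t(Critical) + 0.36·t(Severe)
t(Severe) = 1 + 0.48·t(Critical) + 0.08·t(Severe)
Solving: t(Critical) = 2.4316, t(Severe) = 2.3556.
Expected weeks from Critical to Mild: 2.4316.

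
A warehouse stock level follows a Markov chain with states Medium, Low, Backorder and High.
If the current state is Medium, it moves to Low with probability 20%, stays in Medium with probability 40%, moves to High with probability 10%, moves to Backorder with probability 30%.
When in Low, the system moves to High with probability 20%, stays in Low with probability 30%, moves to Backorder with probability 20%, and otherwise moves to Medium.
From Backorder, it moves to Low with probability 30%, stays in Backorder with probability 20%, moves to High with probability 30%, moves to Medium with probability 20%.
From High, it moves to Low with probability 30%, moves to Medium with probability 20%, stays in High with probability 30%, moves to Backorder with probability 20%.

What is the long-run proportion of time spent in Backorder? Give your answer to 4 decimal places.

Let the stationary distribution be π with π = πP and π_1 + π_2 + π_3 + π_4 = 1.
π_1 = 0.4·π_1 + 0.3·π_2 + 0.2·π_3 + 0.2·π_4
π_2 = 0.2·π_1 + 0.3·π_2 + 0.3·π_3 + 0.3·π_4
π_3 = 0.3·π_1 + 0.2·π_2 + 0.2·π_3 + 0.2·π_4
Solving with the normalization constraint gives π = (0.2840, 0.2716, 0.2284, 0.2160).
So the stationary probability of Backorder is 0.2284.

0.2284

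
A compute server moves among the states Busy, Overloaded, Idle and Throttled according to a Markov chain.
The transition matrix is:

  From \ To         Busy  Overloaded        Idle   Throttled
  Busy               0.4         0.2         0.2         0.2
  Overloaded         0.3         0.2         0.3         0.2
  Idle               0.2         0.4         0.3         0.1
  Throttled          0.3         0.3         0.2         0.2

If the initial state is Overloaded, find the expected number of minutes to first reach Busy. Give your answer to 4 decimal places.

3.6803

Let t(s) be the expected number of minutes to first reach Busy from state s, with t(Busy) = 0. Conditioning on the first minute:
t(Overloaded) = 1 + 0.2·t(Overloaded) + 0.3·t(Idle) + 0.2·t(Throttled)
t(Idle) = 1 + 0.4·t(Overloaded) + 0.3·t(Idle) + 0.1·t(Throttled)
t(Throttled) = 1 + 0.3·t(Overloaded) + 0.2·t(Idle) + 0.2·t(Throttled)
Solving: t(Overloaded) = 3.6803, t(Idle) = 4.0520, t(Throttled) = 3.6431.
Expected minutes from Overloaded to Busy: 3.6803.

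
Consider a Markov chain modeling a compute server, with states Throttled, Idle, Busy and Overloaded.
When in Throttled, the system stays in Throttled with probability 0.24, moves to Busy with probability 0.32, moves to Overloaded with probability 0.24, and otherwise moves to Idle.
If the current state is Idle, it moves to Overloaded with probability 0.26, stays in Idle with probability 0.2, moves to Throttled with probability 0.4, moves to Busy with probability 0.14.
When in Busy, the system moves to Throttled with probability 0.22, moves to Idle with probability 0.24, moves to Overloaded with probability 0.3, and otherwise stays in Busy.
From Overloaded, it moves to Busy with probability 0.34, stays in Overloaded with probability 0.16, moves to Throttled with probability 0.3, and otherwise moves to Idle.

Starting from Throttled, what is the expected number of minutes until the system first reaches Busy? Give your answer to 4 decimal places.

3.4660

Let t(s) be the expected number of minutes to first reach Busy from state s, with t(Busy) = 0. Conditioning on the first minute:
t(Throttled) = 1 + 0.24·t(Throttled) + 0.2·t(Idle) + 0.24·t(Overloaded)
t(Idle) = 1 + 0.4·t(Throttled) + 0.2·t(Idle) + 0.26·t(Overloaded)
t(Overloaded) = 1 + 0.3·t(Throttled) + 0.2·t(Idle) + 0.16·t(Overloaded)
Solving: t(Throttled) = 3.4660, t(Idle) = 4.0886, t(Overloaded) = 3.4018.
Expected minutes from Throttled to Busy: 3.4660.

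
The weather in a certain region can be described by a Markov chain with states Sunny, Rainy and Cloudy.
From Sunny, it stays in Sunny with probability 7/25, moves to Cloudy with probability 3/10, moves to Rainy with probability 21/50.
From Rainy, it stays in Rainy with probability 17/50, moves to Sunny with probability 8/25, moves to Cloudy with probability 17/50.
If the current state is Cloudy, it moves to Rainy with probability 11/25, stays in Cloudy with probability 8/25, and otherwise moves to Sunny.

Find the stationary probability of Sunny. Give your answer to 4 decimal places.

0.2829

Let the stationary distribution be π with π = πP and π_1 + π_2 + π_3 = 1.
π_1 = 0.28·π_1 + 0.32·π_2 + 0.24·π_3
π_2 = 0.42·π_1 + 0.34·π_2 + 0.44·π_3
Solving with the normalization constraint gives π = (0.2829, 0.3949, 0.3222).
So the stationary probability of Sunny is 0.2829.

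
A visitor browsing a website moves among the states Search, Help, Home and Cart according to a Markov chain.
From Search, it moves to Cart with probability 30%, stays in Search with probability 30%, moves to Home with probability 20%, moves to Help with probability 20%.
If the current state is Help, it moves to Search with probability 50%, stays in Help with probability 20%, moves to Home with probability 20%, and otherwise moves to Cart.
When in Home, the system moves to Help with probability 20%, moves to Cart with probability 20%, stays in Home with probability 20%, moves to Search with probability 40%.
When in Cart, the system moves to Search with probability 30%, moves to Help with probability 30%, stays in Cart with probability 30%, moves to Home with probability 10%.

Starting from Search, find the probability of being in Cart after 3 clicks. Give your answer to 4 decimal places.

Propagate the distribution vector 3 clicks from Search.
After 0 clicks: (1.0000, 0.0000, 0.0000, 0.0000)
After 1 click: (0.3000, 0.2000, 0.2000, 0.3000)
After 2 clicks: (0.3600, 0.2300, 0.1700, 0.2400)
After 3 clicks: (0.3630, 0.2240, 0.1760, 0.2370)
P(in Cart after 3 clicks) = 0.2370

0.2370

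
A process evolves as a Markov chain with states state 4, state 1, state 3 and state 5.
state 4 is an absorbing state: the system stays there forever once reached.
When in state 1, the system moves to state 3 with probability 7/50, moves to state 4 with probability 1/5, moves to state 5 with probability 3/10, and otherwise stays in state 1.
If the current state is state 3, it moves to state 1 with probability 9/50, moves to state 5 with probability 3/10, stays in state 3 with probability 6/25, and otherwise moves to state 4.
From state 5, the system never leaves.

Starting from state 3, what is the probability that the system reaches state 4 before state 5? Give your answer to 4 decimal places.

0.4666

Let h(s) be the probability of absorption at state 4 starting from transient state s. Then h(state 4) = 1 and h(state 5) = 0. By first-step analysis:
h(state 1) = 0.2·1 + 0.36·h(state 1) + 0.14·h(state 3) + 0.3·0
h(state 3) = 0.28·1 + 0.18·h(state 1) + 0.24·h(state 3) + 0.3·0
Solving: h(state 1) = 0.4146, h(state 3) = 0.4666.
Starting from state 3, the probability is 0.4666.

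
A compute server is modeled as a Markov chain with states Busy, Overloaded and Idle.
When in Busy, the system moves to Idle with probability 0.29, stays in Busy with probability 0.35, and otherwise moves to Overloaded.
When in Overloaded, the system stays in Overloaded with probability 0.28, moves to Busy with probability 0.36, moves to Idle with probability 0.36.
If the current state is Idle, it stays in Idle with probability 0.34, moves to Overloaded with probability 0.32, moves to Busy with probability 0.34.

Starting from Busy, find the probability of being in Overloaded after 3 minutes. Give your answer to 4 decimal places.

0.3212

Propagate the distribution vector 3 minutes from Busy.
After 0 minutes: (1.0000, 0.0000, 0.0000)
After 1 minute: (0.3500, 0.3600, 0.2900)
After 2 minutes: (0.3507, 0.3196, 0.3297)
After 3 minutes: (0.3499, 0.3212, 0.3289)
P(in Overloaded after 3 minutes) = 0.3212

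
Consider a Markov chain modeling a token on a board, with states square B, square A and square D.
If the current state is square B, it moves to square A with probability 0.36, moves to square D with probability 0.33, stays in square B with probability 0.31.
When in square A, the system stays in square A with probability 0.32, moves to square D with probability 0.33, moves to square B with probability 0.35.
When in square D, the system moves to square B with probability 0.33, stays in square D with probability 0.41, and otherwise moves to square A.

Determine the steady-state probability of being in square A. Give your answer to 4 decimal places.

0.3117

Let the stationary distribution be π with π = πP and π_1 + π_2 + π_3 = 1.
π_1 = 0.31·π_1 + 0.35·π_2 + 0.33·π_3
π_2 = 0.36·π_1 + 0.32·π_2 + 0.26·π_3
Solving with the normalization constraint gives π = (0.3296, 0.3117, 0.3587).
So the stationary probability of square A is 0.3117.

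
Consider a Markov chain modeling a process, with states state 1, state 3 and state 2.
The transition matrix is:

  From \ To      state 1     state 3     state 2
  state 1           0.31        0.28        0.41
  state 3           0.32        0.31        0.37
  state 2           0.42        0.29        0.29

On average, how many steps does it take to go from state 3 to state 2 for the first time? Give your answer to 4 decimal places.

2.6132

Let t(s) be the expected number of steps to first reach state 2 from state s, with t(state 2) = 0. Conditioning on the first step:
t(state 1) = 1 + 0.31·t(state 1) + 0.28·t(state 3)
t(state 3) = 1 + 0.32·t(state 1) + 0.31·t(state 3)
Solving: t(state 1) = 2.5097, t(state 3) = 2.6132.
Expected steps from state 3 to state 2: 2.6132.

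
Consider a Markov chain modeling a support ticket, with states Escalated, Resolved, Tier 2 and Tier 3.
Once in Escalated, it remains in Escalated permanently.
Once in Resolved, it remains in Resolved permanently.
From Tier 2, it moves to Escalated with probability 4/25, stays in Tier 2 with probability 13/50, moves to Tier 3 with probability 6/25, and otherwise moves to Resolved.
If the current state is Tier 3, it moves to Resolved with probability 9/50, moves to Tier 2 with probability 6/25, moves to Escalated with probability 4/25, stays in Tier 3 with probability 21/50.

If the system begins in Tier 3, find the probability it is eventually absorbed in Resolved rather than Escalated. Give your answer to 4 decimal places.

0.5780

Let h(s) be the probability of absorption at Resolved starting from transient state s. Then h(Resolved) = 1 and h(Escalated) = 0. By first-step analysis:
h(Tier 2) = 0.16·0 + 0.34·1 + 0.26·h(Tier 2) + 0.24·h(Tier 3)
h(Tier 3) = 0.16·0 + 0.18·1 + 0.24·h(Tier 2) + 0.42·h(Tier 3)
Solving: h(Tier 2) = 0.6469, h(Tier 3) = 0.5780.
Starting from Tier 3, the probability is 0.5780.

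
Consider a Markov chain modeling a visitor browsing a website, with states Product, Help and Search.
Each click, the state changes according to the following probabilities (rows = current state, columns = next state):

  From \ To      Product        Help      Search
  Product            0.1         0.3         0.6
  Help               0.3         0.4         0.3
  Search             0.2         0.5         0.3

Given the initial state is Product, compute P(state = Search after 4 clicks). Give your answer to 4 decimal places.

0.3669

Propagate the distribution vector 4 clicks from Product.
After 0 clicks: (1.0000, 0.0000, 0.0000)
After 1 click: (0.1000, 0.3000, 0.6000)
After 2 clicks: (0.2200, 0.4500, 0.3300)
After 3 clicks: (0.2230, 0.4110, 0.3660)
After 4 clicks: (0.2188, 0.4143, 0.3669)
P(in Search after 4 clicks) = 0.3669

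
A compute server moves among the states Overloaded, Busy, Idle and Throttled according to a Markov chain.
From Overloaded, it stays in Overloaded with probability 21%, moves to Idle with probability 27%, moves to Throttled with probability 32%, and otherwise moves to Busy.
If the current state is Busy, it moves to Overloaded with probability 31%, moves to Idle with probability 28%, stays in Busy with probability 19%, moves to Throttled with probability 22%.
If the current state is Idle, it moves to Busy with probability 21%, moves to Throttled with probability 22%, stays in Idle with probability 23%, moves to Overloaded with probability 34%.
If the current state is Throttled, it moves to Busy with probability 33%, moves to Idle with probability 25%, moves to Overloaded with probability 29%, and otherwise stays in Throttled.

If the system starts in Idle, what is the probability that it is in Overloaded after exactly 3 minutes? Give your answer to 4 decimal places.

Propagate the distribution vector 3 minutes from Idle.
After 0 minutes: (0.0000, 0.0000, 1.0000, 0.0000)
After 1 minute: (0.3400, 0.2100, 0.2300, 0.2200)
After 2 minutes: (0.2785, 0.2288, 0.2585, 0.2342)
After 3 minutes: (0.2852, 0.2307, 0.2573, 0.2268)
P(in Overloaded after 3 minutes) = 0.2852

0.2852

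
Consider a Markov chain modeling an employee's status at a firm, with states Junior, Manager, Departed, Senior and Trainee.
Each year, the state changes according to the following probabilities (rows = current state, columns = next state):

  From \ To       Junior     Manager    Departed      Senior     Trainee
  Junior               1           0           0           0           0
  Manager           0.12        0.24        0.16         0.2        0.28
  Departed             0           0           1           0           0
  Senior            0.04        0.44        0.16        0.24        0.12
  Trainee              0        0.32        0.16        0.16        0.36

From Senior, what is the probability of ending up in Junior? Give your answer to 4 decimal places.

0.2670

Let h(s) be the probability of absorption at Junior starting from transient state s. Then h(Junior) = 1 and h(Departed) = 0. By first-step analysis:
h(Manager) = 0.12·1 + 0.24·h(Manager) + 0.16·0 + 0.2·h(Senior) + 0.28·h(Trainee)
h(Senior) = 0.04·1 + 0.44·h(Manager) + 0.16·0 + 0.24·h(Senior) + 0.12·h(Trainee)
h(Trainee) = 0.32·h(Manager) + 0.16·0 + 0.16·h(Senior) + 0.36·h(Trainee)
Solving: h(Manager) = 0.3098, h(Senior) = 0.2670, h(Trainee) = 0.2217.
Starting from Senior, the probability is 0.2670.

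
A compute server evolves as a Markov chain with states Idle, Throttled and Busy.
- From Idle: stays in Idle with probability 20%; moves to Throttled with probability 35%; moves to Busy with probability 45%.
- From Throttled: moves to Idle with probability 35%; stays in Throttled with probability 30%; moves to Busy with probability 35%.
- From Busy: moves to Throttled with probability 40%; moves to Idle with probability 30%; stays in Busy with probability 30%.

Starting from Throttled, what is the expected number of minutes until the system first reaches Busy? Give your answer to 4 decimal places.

2.6286

Let t(s) be the expected number of minutes to first reach Busy from state s, with t(Busy) = 0. Conditioning on the first minute:
t(Idle) = 1 + 0.2·t(Idle) + 0.35·t(Throttled)
t(Throttled) = 1 + 0.35·t(Idle) + 0.3·t(Throttled)
Solving: t(Idle) = 2.4000, t(Throttled) = 2.6286.
Expected minutes from Throttled to Busy: 2.6286.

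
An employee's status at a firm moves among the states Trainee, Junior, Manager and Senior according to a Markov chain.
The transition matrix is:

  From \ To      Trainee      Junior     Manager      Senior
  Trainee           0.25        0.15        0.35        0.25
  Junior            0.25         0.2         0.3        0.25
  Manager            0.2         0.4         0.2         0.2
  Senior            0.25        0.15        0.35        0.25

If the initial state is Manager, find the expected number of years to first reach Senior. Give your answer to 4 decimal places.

Let t(s) be the expected number of years to first reach Senior from state s, with t(Senior) = 0. Conditioning on the first year:
t(Trainee) = 1 + 0.25·t(Trainee) + 0.15·t(Junior) + 0.35·t(Manager)
t(Junior) = 1 + 0.25·t(Trainee) + 0.2·t(Junior) + 0.3·t(Manager)
t(Manager) = 1 + 0.2·t(Trainee) + 0.4·t(Junior) + 0.2·t(Manager)
Solving: t(Trainee) = 4.2500, t(Junior) = 4.2404, t(Manager) = 4.4327.
Expected years from Manager to Senior: 4.4327.

4.4327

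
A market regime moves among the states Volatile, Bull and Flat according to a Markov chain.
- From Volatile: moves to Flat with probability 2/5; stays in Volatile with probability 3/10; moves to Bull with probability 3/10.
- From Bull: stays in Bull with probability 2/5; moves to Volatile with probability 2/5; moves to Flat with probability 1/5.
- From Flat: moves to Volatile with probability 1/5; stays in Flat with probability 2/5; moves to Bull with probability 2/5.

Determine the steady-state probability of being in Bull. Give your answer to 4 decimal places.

0.3696

Let the stationary distribution be π with π = πP and π_1 + π_2 + π_3 = 1.
π_1 = 0.3·π_1 + 0.4·π_2 + 0.2·π_3
π_2 = 0.3·π_1 + 0.4·π_2 + 0.4·π_3
Solving with the normalization constraint gives π = (0.3043, 0.3696, 0.3261).
So the stationary probability of Bull is 0.3696.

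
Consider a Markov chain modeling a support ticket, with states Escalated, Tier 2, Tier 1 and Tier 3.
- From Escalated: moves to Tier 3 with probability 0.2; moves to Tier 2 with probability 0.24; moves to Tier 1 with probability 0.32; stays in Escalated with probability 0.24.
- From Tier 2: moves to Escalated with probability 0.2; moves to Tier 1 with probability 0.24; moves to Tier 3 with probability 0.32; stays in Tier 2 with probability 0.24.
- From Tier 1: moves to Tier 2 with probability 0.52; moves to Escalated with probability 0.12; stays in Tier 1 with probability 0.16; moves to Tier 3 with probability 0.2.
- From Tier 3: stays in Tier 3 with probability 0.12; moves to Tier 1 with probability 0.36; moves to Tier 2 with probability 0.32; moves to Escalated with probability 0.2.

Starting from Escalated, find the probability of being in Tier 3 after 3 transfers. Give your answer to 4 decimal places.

0.2244

Propagate the distribution vector 3 transfers from Escalated.
After 0 transfers: (1.0000, 0.0000, 0.0000, 0.0000)
After 1 transfer: (0.2400, 0.2400, 0.3200, 0.2000)
After 2 transfers: (0.1840, 0.3456, 0.2576, 0.2128)
After 3 transfers: (0.1868, 0.3292, 0.2596, 0.2244)
P(in Tier 3 after 3 transfers) = 0.2244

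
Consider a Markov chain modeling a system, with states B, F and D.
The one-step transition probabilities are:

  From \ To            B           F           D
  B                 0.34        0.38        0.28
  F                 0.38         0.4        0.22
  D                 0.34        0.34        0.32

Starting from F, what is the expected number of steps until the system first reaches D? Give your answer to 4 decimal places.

Let t(s) be the expected number of steps to first reach D from state s, with t(D) = 0. Conditioning on the first step:
t(B) = 1 + 0.34·t(B) + 0.38·t(F)
t(F) = 1 + 0.38·t(B) + 0.4·t(F)
Solving: t(B) = 3.8951, t(F) = 4.1335.
Expected steps from F to D: 4.1335.

4.1335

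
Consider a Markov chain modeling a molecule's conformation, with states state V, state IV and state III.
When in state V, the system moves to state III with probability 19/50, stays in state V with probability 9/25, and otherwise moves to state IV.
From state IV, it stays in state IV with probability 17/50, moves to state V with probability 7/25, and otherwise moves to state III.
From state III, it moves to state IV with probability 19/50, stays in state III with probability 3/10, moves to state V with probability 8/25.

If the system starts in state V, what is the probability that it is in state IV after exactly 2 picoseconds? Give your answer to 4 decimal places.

0.3264

Sum over the intermediate state after 1 picosecond:
P = P(state V→state V)·P(state V→state IV) + P(state V→state IV)·P(state IV→state IV) + P(state V→state III)·P(state III→state IV)
  = 0.36×0.26 + 0.26×0.34 + 0.38×0.38
  = 0.0936 + 0.0884 + 0.1444 = 0.3264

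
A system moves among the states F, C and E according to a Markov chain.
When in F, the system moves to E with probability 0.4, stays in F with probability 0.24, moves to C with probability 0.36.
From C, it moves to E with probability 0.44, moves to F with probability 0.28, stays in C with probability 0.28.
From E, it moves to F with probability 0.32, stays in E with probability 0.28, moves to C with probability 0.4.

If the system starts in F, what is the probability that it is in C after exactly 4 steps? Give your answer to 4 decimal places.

0.3470

Propagate the distribution vector 4 steps from F.
After 0 steps: (1.0000, 0.0000, 0.0000)
After 1 step: (0.2400, 0.3600, 0.4000)
After 2 steps: (0.2864, 0.3472, 0.3664)
After 3 steps: (0.2832, 0.3469, 0.3699)
After 4 steps: (0.2835, 0.3470, 0.3695)
P(in C after 4 steps) = 0.3470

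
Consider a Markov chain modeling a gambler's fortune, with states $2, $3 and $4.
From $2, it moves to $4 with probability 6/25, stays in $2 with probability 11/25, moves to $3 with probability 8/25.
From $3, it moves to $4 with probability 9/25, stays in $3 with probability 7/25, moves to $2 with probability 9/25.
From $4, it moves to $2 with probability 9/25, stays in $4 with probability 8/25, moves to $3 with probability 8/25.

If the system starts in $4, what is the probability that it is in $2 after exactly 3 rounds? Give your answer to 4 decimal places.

0.3911

Propagate the distribution vector 3 rounds from $4.
After 0 rounds: (0.0000, 0.0000, 1.0000)
After 1 round: (0.3600, 0.3200, 0.3200)
After 2 rounds: (0.3888, 0.3072, 0.3040)
After 3 rounds: (0.3911, 0.3077, 0.3012)
P(in $2 after 3 rounds) = 0.3911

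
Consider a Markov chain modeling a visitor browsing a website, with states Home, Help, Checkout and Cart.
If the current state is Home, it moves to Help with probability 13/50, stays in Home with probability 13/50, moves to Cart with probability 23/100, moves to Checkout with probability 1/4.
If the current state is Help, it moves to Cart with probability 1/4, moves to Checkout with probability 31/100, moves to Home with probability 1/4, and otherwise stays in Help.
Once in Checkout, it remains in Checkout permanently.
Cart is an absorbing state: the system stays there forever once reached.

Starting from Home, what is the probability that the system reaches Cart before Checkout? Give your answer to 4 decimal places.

Let h(s) be the probability of absorption at Cart starting from transient state s. Then h(Cart) = 1 and h(Checkout) = 0. By first-step analysis:
h(Home) = 0.26·h(Home) + 0.26·h(Help) + 0.25·0 + 0.23·1
h(Help) = 0.25·h(Home) + 0.19·h(Help) + 0.31·0 + 0.25·1
Solving: h(Home) = 0.4702, h(Help) = 0.4538.
Starting from Home, the probability is 0.4702.

0.4702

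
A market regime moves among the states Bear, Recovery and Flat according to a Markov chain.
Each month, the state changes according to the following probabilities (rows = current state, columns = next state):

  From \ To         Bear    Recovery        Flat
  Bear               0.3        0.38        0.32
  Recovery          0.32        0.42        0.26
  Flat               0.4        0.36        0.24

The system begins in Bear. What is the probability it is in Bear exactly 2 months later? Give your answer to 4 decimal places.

Sum over the intermediate state after 1 month:
P = P(Bear→Bear)·P(Bear→Bear) + P(Bear→Recovery)·P(Recovery→Bear) + P(Bear→Flat)·P(Flat→Bear)
  = 0.3×0.3 + 0.38×0.32 + 0.32×0.4
  = 0.0900 + 0.1216 + 0.1280 = 0.3396

0.3396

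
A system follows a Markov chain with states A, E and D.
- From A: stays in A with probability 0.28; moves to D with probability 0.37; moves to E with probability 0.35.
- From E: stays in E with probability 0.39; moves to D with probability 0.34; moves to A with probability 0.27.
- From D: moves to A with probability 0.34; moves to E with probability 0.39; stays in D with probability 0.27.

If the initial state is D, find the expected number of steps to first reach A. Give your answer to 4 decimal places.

3.1980

Let t(s) be the expected number of steps to first reach A from state s, with t(A) = 0. Conditioning on the first step:
t(E) = 1 + 0.39·t(E) + 0.34·t(D)
t(D) = 1 + 0.39·t(E) + 0.27·t(D)
Solving: t(E) = 3.4218, t(D) = 3.1980.
Expected steps from D to A: 3.1980.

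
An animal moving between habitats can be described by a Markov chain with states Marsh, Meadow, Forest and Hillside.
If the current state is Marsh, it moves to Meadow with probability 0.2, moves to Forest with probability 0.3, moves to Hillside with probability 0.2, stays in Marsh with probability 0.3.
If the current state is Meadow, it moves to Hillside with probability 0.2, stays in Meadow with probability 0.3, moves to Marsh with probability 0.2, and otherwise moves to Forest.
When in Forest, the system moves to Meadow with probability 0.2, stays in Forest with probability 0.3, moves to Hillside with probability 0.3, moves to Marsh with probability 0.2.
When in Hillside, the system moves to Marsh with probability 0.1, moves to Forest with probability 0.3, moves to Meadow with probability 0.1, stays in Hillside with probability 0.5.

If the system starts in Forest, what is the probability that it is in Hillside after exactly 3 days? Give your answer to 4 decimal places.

Propagate the distribution vector 3 days from Forest.
After 0 days: (0.0000, 0.0000, 1.0000, 0.0000)
After 1 day: (0.2000, 0.2000, 0.3000, 0.3000)
After 2 days: (0.1900, 0.1900, 0.3000, 0.3200)
After 3 days: (0.1870, 0.1870, 0.3000, 0.3260)
P(in Hillside after 3 days) = 0.3260

0.3260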